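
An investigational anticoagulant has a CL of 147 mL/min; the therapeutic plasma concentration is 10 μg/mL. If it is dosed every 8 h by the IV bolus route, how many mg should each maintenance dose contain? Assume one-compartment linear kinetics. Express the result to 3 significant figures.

706 mg

Convert clearance: 147 mL/min × 60 min/h ÷ 1000 mL/L = 8.820 L/h
D = CL × Css × τ = 8.820 × 10 × 8 = 705.6 mg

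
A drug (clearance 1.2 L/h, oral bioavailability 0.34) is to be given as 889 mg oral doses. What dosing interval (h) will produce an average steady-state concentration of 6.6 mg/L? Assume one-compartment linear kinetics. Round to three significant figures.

38.2 h

F·D/τ = CL·Css → τ = F·D / (CL·Css).
τ = 0.34 × 889 / (1.2 × 6.6) = 38.16 h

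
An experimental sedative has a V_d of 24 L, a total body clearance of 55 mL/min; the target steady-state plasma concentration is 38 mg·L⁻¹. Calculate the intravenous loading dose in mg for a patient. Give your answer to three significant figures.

912 mg

The loading dose fills Vd to the target concentration; clearance is irrelevant here.
LD = Vd × C = 24.00 × 38.00 = 912.0 mg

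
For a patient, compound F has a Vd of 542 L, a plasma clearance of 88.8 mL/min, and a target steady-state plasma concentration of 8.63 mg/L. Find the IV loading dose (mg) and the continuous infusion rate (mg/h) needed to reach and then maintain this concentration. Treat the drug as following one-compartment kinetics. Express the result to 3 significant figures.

Loading: fill Vd to C_target → 542.0 L × 8.63 mg/L = 4677 mg
Convert clearance: 88.8 mL/min × 60 min/h ÷ 1000 mL/L = 5.328 L/h
Maintenance: replace elimination → rate = CL × Css = 5.328 × 8.63 = 45.98 mg/h

(a) 4680 mg; (b) 46.0 mg/h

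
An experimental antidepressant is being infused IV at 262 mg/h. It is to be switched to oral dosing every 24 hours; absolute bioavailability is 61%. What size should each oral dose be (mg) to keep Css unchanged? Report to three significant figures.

10300 mg

To maintain the same Css, the systemic dosing rate must be unchanged: F·D/τ = infusion rate.
D = rate × τ / F = 262 × 24 / 0.61 = 10310 mg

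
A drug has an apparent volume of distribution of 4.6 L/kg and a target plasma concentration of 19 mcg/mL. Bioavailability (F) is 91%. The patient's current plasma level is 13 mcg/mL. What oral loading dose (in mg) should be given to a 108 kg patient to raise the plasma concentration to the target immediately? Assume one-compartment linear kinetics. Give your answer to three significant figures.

Vd(total) = 108 kg × 4.6 L/kg = 496.8 L
The loading dose fills Vd to the target concentration.
Concentration deficit ΔC = 19 − 13 = 6.000 mg/L
LD = Vd × ΔC / F = 496.8 × 6.000 / 0.91 = 3276 mg

3280 mg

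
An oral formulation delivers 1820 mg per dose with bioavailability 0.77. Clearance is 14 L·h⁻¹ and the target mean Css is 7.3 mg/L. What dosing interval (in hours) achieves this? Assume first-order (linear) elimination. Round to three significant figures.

13.7 h

F·D/τ = CL·Css → τ = F·D / (CL·Css).
τ = 0.77 × 1820 / (14 × 7.3) = 13.71 h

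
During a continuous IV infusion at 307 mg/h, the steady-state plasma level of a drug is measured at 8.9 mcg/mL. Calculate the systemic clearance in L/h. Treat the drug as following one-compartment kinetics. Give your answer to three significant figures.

At steady state, infusion rate = CL × Css, so CL = rate / Css.
CL = 307 / 8.9 = 34.49 L/h

34.5 L/h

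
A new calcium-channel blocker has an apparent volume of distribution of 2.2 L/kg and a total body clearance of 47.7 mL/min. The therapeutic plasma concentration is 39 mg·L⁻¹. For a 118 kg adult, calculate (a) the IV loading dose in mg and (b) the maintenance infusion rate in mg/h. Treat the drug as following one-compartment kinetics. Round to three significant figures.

(a) 10100 mg; (b) 112 mg/h

Vd(total) = 118 kg × 2.2 L/kg = 259.6 L
Loading dose = Vd × C = 259.6 × 39 = 10120 mg
Convert clearance: 47.7 mL/min × 60 min/h ÷ 1000 mL/L = 2.862 L/h
Maintenance: replace elimination → rate = CL × Css = 2.862 × 39 = 111.6 mg/h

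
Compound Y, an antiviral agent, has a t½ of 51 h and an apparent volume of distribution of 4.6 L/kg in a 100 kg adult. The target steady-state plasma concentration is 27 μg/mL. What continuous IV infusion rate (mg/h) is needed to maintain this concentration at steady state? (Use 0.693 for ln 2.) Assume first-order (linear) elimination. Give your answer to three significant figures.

Total Vd = 4.6 × 100 = 460.0 L
CL = 0.693 × Vd / t½ = 0.693 × 460.0 / 51 = 6.251 L/h
Infusion rate = CL × Css = 6.251 × 27 = 168.8 mg/h

169 mg/h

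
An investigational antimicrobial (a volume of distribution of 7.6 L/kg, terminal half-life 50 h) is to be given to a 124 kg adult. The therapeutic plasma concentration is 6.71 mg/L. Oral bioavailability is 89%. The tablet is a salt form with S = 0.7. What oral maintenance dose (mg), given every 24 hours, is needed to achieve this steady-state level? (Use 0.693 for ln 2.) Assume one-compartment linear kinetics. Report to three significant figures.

Vd(total) = 124 kg × 7.6 L/kg = 942.4 L
k = 0.693/50 = 0.01386 h⁻¹, so CL = k·Vd = 0.01386 × 942.4 = 13.06 L/h
D = CL × Css × τ / F / S = 13.06 × 6.71 × 24 / 0.89 / 0.7 = 3376 mg

3380 mg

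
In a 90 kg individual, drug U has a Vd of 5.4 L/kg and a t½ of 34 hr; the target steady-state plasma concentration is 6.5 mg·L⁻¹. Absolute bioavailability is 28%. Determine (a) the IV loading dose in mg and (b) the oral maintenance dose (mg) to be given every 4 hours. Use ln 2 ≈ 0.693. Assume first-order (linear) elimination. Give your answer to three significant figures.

Vd = 5.4 L/kg × 90 kg = 486.0 L
LD = Vd × C = 486.0 × 6.5 = 3159 mg
CL = 0.693 × Vd / t½ = 0.693 × 486.0 / 34 = 9.906 L/h
D = CL × Css × τ / F = 9.906 × 6.5 × 4 / 0.28 = 919.8 mg

(a) 3160 mg; (b) 920 mg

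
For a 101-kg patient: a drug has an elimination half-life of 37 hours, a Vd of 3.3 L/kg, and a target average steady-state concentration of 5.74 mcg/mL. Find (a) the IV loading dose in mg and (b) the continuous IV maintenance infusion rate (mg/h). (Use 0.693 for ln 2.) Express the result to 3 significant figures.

Vd(total) = 101 kg × 3.3 L/kg = 333.3 L
LD = Vd × C = 333.3 × 5.74 = 1913 mg
CL = 0.693 × Vd / t½ = 0.693 × 333.3 / 37 = 6.243 L/h
Infusion rate = CL × Css = 6.243 × 5.74 = 35.83 mg/h

(a) 1910 mg; (b) 35.8 mg/h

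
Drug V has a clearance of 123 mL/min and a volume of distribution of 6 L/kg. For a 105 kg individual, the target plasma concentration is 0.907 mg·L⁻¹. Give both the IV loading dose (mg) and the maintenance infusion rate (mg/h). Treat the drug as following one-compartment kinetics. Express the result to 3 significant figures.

(a) 571 mg; (b) 6.69 mg/h

Total Vd = 6 × 105 = 630.0 L
LD = Vd · C_target = 630.0 × 0.907 = 571.4 mg
CL = 123 mL/min = 123 × 0.06 = 7.380 L/h
Maintenance: replace elimination → rate = CL × Css = 7.380 × 0.907 = 6.694 mg/h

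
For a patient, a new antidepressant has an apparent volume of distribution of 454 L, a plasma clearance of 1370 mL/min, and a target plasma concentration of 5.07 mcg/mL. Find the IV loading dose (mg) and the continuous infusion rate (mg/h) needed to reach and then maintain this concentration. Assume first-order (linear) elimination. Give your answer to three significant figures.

(a) 2300 mg; (b) 417 mg/h

Loading dose = Vd × C = 454.0 × 5.07 = 2302 mg
Convert clearance: 1370 mL/min × 60 min/h ÷ 1000 mL/L = 82.20 L/h
Maintenance infusion rate = CL × Css = 82.20 × 5.07 = 416.8 mg/h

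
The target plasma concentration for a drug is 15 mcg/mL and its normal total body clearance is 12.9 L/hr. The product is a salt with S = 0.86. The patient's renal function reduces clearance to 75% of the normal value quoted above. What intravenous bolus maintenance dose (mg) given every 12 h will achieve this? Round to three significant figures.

2030 mg

Patient clearance = 0.75 × 12.90 = 9.675 L/h
D = CL × Css × τ / S = 9.675 × 15 × 12 / 0.86 = 2025 mg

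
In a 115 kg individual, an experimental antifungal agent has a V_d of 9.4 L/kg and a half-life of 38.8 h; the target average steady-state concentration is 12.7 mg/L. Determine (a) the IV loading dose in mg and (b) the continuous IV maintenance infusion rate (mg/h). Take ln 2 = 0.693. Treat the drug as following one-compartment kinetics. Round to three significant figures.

Total Vd = 9.4 × 115 = 1081 L
LD = Vd × C = 1081 × 12.7 = 13730 mg
CL = 0.693 × Vd / t½ = 0.693 × 1081 / 38.8 = 19.31 L/h
Infusion rate = CL × Css = 19.31 × 12.7 = 245.2 mg/h

(a) 13700 mg; (b) 245 mg/h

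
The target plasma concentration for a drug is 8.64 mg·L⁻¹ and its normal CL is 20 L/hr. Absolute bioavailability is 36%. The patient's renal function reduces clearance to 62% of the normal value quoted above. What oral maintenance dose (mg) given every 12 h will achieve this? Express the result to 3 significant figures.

Patient clearance = 0.62 × 20.00 = 12.40 L/h
D = CL × Css × τ / F = 12.40 × 8.64 × 12 / 0.36 = 3571 mg

3570 mg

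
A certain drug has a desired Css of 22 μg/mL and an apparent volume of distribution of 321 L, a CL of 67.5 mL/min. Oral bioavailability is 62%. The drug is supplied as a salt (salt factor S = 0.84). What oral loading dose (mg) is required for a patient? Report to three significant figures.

The loading dose fills Vd to the target concentration.
LD = Vd × C / F / S = 321.0 × 22.00 / 0.62 / 0.84 = 13560 mg

13600 mg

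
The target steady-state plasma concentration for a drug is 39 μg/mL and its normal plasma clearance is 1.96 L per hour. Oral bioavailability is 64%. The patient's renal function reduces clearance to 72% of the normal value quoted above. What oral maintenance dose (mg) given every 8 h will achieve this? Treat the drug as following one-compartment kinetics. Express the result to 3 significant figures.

688 mg

Patient clearance = 0.72 × 1.960 = 1.411 L/h
D = CL × Css × τ / F = 1.411 × 39 × 8 / 0.64 = 687.9 mg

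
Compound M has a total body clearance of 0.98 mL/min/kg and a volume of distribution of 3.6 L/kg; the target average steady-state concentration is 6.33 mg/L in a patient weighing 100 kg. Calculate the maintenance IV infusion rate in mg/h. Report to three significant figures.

37.2 mg/h

CL = 0.98 mL/min/kg × 100 kg = 98.00 mL/min = 98.00 × 60/1000 = 5.880 L/h
Maintenance depends on clearance, not Vd — rate in must match rate out.
Rate = CL × Css = 5.880 × 6.33 = 37.22 mg/h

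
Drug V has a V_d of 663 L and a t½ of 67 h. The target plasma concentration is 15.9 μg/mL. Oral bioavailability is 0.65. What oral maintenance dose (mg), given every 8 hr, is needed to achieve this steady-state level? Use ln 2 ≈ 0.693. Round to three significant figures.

1340 mg

CL = 0.693 × Vd / t½ = 0.693 × 663.0 / 67 = 6.858 L/h
D = CL × Css × τ / F = 6.858 × 15.9 × 8 / 0.65 = 1342 mg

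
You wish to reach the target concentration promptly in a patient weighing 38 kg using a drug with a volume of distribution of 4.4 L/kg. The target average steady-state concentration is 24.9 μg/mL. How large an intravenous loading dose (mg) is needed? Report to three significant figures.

4160 mg

Vd = 4.4 L/kg × 38 kg = 167.2 L
LD = Vd × C = 167.2 × 24.90 = 4163 mg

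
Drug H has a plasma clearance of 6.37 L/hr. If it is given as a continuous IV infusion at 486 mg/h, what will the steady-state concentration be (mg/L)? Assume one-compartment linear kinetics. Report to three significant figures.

76.3 mg/L

Css = rate / CL = 486 / 6.370 = 76.30 mg/L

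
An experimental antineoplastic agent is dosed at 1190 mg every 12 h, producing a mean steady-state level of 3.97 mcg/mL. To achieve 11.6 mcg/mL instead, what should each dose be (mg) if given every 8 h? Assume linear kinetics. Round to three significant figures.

2320 mg

With linear kinetics, Css is proportional to dose rate (D/τ) at fixed clearance.
D₂ = D₁ × (Css,target / Css,current) × (τ₂/τ₁) = 1190 × (11.6/3.97) × (8/12) = 2318 mg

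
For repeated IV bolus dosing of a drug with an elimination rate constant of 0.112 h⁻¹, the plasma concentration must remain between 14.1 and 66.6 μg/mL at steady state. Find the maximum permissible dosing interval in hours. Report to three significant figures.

Between IV bolus doses, concentration decays as C = C₀·e^(−kτ), so C_peak/C_trough = e^(kτ).
τ_max = ln(C_peak/C_trough) / k = ln(66.6/14.1) / 0.1120 = 1.553 / 0.1120 = 13.87 h

13.9 h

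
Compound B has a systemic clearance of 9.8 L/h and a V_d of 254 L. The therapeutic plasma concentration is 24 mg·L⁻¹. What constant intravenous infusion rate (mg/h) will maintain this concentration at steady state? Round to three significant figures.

R₀ = 9.800 × 24 = 235.2 mg/h

235 mg/h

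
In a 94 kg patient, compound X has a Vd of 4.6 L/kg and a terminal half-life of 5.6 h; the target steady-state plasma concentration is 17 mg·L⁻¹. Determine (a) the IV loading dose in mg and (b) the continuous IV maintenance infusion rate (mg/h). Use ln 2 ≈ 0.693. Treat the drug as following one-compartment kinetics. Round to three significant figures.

(a) 7350 mg; (b) 910 mg/h

Vd(total) = 94 kg × 4.6 L/kg = 432.4 L
LD = Vd × C = 432.4 × 17 = 7351 mg
CL = 0.693 × Vd / t½ = 0.693 × 432.4 / 5.6 = 53.51 L/h
Infusion rate = CL × Css = 53.51 × 17 = 909.7 mg/h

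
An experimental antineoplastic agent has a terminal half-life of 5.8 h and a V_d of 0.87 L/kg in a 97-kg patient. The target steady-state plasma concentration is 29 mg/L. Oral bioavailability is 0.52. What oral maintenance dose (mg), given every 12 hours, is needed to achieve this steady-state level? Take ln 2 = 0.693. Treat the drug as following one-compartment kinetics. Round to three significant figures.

6750 mg

Total Vd = 0.87 × 97 = 84.39 L
CL = 0.693 × Vd / t½ = 0.693 × 84.39 / 5.8 = 10.08 L/h
D = CL × Css × τ / F = 10.08 × 29 × 12 / 0.52 = 6746 mg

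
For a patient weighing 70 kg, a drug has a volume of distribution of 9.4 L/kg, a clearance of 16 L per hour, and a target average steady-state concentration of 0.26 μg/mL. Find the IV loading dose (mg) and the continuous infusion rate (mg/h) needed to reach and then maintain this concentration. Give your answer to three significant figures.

Vd(total) = 70 kg × 9.4 L/kg = 658.0 L
Loading: fill Vd to C_target → 658.0 L × 0.26 mg/L = 171.1 mg
Maintenance: replace elimination → rate = CL × Css = 16.00 × 0.26 = 4.160 mg/h

(a) 171 mg; (b) 4.16 mg/h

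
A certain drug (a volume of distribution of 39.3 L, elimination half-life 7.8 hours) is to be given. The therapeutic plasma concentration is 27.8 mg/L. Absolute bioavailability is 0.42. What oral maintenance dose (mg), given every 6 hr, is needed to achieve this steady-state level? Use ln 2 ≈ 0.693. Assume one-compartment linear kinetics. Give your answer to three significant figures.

1390 mg

CL = 0.693 × Vd / t½ = 0.693 × 39.30 / 7.8 = 3.492 L/h
D = CL × Css × τ / F = 3.492 × 27.8 × 6 / 0.42 = 1387 mg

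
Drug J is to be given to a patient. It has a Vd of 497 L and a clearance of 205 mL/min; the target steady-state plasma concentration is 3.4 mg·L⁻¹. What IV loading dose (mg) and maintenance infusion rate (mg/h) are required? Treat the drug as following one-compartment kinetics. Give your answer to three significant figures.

LD = Vd · C_target = 497.0 × 3.4 = 1690 mg
CL = 205 mL/min = 205 × 0.06 = 12.30 L/h
Maintenance infusion rate = CL × Css = 12.30 × 3.4 = 41.82 mg/h

(a) 1690 mg; (b) 41.8 mg/h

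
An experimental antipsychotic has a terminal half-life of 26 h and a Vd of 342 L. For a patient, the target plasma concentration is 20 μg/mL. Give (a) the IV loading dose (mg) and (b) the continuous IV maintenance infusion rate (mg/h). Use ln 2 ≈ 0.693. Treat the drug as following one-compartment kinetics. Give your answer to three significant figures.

LD = Vd × C = 342.0 × 20 = 6840 mg
CL = 0.693 × Vd / t½ = 0.693 × 342.0 / 26 = 9.116 L/h
Infusion rate = CL × Css = 9.116 × 20 = 182.3 mg/h

(a) 6840 mg; (b) 182 mg/h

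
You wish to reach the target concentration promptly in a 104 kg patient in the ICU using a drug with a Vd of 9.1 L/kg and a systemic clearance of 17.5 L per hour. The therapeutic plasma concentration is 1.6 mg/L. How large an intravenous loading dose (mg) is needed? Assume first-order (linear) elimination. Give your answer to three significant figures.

1510 mg

Total Vd = 9.1 × 104 = 946.4 L
LD is governed by Vd — clearance does not enter the loading-dose calculation.
LD = Vd × C = 946.4 × 1.600 = 1514 mg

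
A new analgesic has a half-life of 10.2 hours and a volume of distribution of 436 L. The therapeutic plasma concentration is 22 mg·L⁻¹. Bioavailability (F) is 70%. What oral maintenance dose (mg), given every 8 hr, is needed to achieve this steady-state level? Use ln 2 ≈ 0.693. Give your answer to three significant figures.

7450 mg

CL = ln 2 · Vd / t½ = 0.693 × 436.0 / 10.2 = 29.62 L/h
D = CL × Css × τ / F = 29.62 × 22 × 8 / 0.7 = 7447 mg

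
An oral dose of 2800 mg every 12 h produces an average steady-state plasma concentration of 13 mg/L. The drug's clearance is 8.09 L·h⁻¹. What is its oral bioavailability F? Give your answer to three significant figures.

F·D/τ = CL·Css at steady state → F = CL·Css·τ / D.
F = 8.09 × 13 × 12 / 2800 = 0.451

0.451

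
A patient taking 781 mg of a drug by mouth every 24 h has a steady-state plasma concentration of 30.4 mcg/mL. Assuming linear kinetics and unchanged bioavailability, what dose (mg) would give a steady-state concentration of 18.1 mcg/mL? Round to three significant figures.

For first-order elimination, Css ∝ F·D/(CL·τ); F and CL are unchanged, so Css ∝ D/τ.
D₂ = D₁ × (Css,target / Css,current) = 781 × 18.1/30.4 = 465.0 mg

465 mg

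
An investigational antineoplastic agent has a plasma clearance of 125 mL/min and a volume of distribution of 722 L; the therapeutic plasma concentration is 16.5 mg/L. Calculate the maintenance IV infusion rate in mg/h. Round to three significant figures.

CL = 125 mL/min × 60/1000 = 7.500 L/h
Maintenance depends on clearance, not Vd — rate in must match rate out.
Rate = CL × Css = 7.500 × 16.5 = 123.8 mg/h

124 mg/h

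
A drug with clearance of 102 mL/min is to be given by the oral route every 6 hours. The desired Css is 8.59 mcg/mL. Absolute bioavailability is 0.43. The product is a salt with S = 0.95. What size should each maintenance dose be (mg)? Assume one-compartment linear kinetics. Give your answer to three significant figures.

772 mg

CL = 102 mL/min = 102 × 0.06 = 6.120 L/h
D = CL × Css × τ / F / S = 6.120 × 8.59 × 6 / 0.43 / 0.95 = 772.2 mg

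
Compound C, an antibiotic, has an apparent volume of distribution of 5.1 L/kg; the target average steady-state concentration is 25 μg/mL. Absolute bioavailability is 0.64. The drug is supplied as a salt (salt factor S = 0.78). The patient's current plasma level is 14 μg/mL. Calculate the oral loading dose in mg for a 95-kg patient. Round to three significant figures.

Vd = 5.1 L/kg × 95 kg = 484.5 L
The loading dose fills Vd to the target concentration.
Concentration deficit ΔC = 25 − 14 = 11.00 mg/L
LD = Vd × ΔC / F / S = 484.5 × 11.00 / 0.64 / 0.78 = 10680 mg

10700 mg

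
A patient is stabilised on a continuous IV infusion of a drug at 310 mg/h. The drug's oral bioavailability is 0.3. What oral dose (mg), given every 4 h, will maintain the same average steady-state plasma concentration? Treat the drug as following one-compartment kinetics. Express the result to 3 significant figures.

To maintain the same Css, the systemic dosing rate must be unchanged: F·D/τ = infusion rate.
D = rate × τ / F = 310 × 4 / 0.3 = 4133 mg

4130 mg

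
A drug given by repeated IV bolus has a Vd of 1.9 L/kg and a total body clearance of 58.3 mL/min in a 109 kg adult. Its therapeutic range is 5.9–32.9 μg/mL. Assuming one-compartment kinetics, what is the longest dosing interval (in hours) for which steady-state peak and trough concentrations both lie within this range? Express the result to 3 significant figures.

Vd = 1.9 L/kg × 109 kg = 207.1 L
CL = 58.3 mL/min × 60/1000 = 3.498 L/h
k = CL / Vd = 3.498 / 207.1 = 0.01689 h⁻¹
Between IV bolus doses, concentration decays as C = C₀·e^(−kτ), so C_peak/C_trough = e^(kτ).
τ_max = ln(C_peak/C_trough) / k = ln(32.9/5.9) / 0.01689 = 1.719 / 0.01689 = 101.8 h

102 h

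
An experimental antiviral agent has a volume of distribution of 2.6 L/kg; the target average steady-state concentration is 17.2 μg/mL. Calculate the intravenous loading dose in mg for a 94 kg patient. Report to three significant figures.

Vd(total) = 94 kg × 2.6 L/kg = 244.4 L
The loading dose fills Vd to the target concentration.
LD = Vd × C = 244.4 × 17.20 = 4204 mg

4200 mg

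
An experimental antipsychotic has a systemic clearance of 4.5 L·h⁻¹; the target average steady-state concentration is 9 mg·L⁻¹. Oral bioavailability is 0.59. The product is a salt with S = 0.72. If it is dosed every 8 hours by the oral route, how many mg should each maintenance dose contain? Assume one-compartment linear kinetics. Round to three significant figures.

763 mg

At steady state, dose per interval replaces the amount cleared in that interval: F·S·D/τ = CL·Css.
D = CL × Css × τ / F / S = 4.500 × 9 × 8 / 0.59 / 0.72 = 762.7 mg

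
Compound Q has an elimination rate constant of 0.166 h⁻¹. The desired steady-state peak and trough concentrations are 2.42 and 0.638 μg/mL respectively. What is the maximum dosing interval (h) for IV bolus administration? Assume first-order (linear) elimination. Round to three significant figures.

Between IV bolus doses, concentration decays as C = C₀·e^(−kτ), so C_peak/C_trough = e^(kτ).
τ_max = ln(C_peak/C_trough) / k = ln(2.42/0.638) / 0.1660 = 1.333 / 0.1660 = 8.030 h

8.03 h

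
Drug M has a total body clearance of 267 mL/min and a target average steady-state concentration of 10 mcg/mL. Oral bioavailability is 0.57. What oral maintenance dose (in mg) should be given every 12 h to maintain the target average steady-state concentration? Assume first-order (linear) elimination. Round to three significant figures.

CL = 267 mL/min × 60/1000 = 16.02 L/h
D = CL × Css × τ / F = 16.02 × 10 × 12 / 0.57 = 3373 mg

3370 mg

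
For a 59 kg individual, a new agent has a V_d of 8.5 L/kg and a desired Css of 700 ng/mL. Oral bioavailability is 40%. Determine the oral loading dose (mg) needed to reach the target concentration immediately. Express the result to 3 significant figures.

878 mg

Total Vd = 8.5 × 59 = 501.5 L
C = 700 ng/mL = 0.7000 mg/L
LD = Vd × C / F = 501.5 × 0.7000 / 0.4 = 877.6 mg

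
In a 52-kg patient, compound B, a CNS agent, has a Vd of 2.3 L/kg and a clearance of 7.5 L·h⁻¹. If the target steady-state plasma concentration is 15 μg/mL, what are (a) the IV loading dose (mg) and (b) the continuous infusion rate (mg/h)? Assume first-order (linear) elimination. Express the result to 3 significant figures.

Vd(total) = 52 kg × 2.3 L/kg = 119.6 L
LD = Vd · C_target = 119.6 × 15 = 1794 mg
Maintenance: replace elimination → rate = CL × Css = 7.500 × 15 = 112.5 mg/h

(a) 1790 mg; (b) 113 mg/h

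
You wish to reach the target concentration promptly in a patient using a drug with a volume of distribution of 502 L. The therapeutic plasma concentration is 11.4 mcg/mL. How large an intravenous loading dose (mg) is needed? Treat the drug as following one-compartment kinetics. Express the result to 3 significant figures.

5720 mg

LD = Vd × C = 502.0 × 11.40 = 5723 mg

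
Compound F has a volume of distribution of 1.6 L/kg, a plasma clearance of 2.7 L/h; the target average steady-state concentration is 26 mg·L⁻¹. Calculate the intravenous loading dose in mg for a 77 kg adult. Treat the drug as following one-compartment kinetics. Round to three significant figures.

3200 mg

Vd(total) = 77 kg × 1.6 L/kg = 123.2 L
LD = Vd × C = 123.2 × 26.00 = 3203 mg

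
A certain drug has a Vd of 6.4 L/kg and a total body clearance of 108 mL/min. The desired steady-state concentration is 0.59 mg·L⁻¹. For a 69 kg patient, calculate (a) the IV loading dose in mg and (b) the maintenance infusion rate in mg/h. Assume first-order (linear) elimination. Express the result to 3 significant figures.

Vd = 6.4 L/kg × 69 kg = 441.6 L
LD = Vd · C_target = 441.6 × 0.59 = 260.5 mg
CL = 108 mL/min × 60/1000 = 6.480 L/h
Infusion rate = 6.480 L/h × 0.59 mg/L = 3.823 mg/h

(a) 261 mg; (b) 3.82 mg/h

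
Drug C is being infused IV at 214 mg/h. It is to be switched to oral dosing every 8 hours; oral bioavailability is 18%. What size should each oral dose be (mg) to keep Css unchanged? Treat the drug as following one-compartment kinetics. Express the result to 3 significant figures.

To maintain the same Css, the systemic dosing rate must be unchanged: F·D/τ = infusion rate.
D = rate × τ / F = 214 × 8 / 0.18 = 9511 mg

9510 mg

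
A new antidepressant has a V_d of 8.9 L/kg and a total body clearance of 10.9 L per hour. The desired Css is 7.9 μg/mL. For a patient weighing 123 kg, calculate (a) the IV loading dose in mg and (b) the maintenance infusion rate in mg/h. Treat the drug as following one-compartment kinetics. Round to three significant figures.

Total Vd = 8.9 × 123 = 1095 L
Loading dose = Vd × C = 1095 × 7.9 = 8651 mg
Maintenance: replace elimination → rate = CL × Css = 10.90 × 7.9 = 86.11 mg/h

(a) 8650 mg; (b) 86.1 mg/h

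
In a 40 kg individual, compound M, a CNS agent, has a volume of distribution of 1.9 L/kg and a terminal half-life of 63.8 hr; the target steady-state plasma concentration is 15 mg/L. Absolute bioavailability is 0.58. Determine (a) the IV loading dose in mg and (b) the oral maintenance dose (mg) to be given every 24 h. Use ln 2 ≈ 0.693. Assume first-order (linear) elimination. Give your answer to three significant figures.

(a) 1140 mg; (b) 512 mg

Total Vd = 1.9 × 40 = 76.00 L
LD = Vd × C = 76.00 × 15 = 1140 mg
CL = 0.693 × Vd / t½ = 0.693 × 76.00 / 63.8 = 0.8255 L/h
D = CL × Css × τ / F = 0.8255 × 15 × 24 / 0.58 = 512.4 mg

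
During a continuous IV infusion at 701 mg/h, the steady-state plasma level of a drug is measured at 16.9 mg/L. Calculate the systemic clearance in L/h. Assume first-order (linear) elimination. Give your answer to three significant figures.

At steady state, infusion rate = CL × Css, so CL = rate / Css.
CL = 701 / 16.9 = 41.48 L/h

41.5 L/h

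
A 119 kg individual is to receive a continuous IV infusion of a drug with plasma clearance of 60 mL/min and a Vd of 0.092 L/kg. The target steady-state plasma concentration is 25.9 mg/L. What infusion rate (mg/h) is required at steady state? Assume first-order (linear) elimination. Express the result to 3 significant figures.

93.2 mg/h

CL = 60 mL/min × 60/1000 = 3.600 L/h
Vd does not affect the maintenance rate; only clearance governs steady-state input.
R₀ = 3.600 × 25.9 = 93.24 mg/h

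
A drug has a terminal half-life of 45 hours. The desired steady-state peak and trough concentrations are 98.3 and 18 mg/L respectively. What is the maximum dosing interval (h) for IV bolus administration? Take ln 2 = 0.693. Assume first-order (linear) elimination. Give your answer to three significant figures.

k = 0.693 / t½ = 0.693 / 45 = 0.01540 h⁻¹
Between IV bolus doses, concentration decays as C = C₀·e^(−kτ), so C_peak/C_trough = e^(kτ).
τ_max = ln(C_peak/C_trough) / k = ln(98.3/18) / 0.01540 = 1.698 / 0.01540 = 110.3 h

110 h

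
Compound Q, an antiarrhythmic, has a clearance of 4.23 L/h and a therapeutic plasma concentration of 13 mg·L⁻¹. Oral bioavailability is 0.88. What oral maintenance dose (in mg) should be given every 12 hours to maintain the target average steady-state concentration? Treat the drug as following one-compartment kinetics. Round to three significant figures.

D = CL × Css × τ / F = 4.230 × 13 × 12 / 0.88 = 749.9 mg

750 mg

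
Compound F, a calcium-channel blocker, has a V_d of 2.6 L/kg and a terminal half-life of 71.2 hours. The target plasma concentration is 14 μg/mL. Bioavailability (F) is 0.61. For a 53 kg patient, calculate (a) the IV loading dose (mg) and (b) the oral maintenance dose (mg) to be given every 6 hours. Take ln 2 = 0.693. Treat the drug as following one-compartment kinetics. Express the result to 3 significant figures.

Vd = 2.6 L/kg × 53 kg = 137.8 L
LD = Vd × C = 137.8 × 14 = 1929 mg
CL = 0.693 × Vd / t½ = 0.693 × 137.8 / 71.2 = 1.341 L/h
D = CL × Css × τ / F = 1.341 × 14 × 6 / 0.61 = 184.7 mg

(a) 1930 mg; (b) 185 mg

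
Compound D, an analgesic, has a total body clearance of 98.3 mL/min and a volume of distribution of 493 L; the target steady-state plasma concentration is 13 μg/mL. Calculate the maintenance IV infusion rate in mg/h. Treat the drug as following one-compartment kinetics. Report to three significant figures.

76.7 mg/h

Convert clearance: 98.3 mL/min × 60 min/h ÷ 1000 mL/L = 5.898 L/h
At steady state, infusion rate equals elimination rate: rate in = CL × Css.
Rate = CL × Css = 5.898 × 13 = 76.67 mg/h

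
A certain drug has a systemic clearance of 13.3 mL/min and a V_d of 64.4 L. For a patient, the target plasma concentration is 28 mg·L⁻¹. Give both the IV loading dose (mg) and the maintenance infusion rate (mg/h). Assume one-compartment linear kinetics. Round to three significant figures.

Loading dose = Vd × C = 64.40 × 28 = 1803 mg
CL = 13.3 mL/min × 60/1000 = 0.7980 L/h
Maintenance: replace elimination → rate = CL × Css = 0.7980 × 28 = 22.34 mg/h

(a) 1800 mg; (b) 22.3 mg/h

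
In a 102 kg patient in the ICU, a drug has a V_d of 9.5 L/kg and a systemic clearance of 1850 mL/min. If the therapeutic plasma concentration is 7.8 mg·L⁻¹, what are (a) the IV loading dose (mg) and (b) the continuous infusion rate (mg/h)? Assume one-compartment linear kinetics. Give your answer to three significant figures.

Total Vd = 9.5 × 102 = 969.0 L
LD = Vd · C_target = 969.0 × 7.8 = 7558 mg
Convert clearance: 1850 mL/min × 60 min/h ÷ 1000 mL/L = 111.0 L/h
Maintenance: replace elimination → rate = CL × Css = 111.0 × 7.8 = 865.8 mg/h

(a) 7560 mg; (b) 866 mg/h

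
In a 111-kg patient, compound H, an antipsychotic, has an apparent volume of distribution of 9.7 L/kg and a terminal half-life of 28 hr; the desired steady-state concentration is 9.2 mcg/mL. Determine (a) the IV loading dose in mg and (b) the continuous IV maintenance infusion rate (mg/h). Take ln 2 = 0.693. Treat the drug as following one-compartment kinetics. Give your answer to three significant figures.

Vd = 9.7 L/kg × 111 kg = 1077 L
LD = Vd × C = 1077 × 9.2 = 9908 mg
CL = 0.693 × Vd / t½ = 0.693 × 1077 / 28 = 26.66 L/h
Infusion rate = CL × Css = 26.66 × 9.2 = 245.3 mg/h

(a) 9910 mg; (b) 245 mg/h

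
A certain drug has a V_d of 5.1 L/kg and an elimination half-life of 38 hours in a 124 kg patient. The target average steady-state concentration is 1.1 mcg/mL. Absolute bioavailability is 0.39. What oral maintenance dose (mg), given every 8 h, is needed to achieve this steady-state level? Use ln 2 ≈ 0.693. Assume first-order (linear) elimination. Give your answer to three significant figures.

Total Vd = 5.1 × 124 = 632.4 L
k = 0.693/38 = 0.01824 h⁻¹, so CL = k·Vd = 0.01824 × 632.4 = 11.53 L/h
D = CL × Css × τ / F = 11.53 × 1.1 × 8 / 0.39 = 260.2 mg

260 mg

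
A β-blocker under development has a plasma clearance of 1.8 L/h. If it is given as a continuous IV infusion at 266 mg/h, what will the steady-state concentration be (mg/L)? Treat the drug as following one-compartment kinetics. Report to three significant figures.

148 mg/L

Css = rate / CL = 266 / 1.800 = 147.8 mg/L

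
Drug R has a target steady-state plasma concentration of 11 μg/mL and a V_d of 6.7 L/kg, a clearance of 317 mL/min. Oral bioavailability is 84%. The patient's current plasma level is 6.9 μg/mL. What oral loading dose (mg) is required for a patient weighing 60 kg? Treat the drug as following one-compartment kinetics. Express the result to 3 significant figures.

Total Vd = 6.7 × 60 = 402.0 L
Concentration deficit ΔC = 11 − 6.9 = 4.100 mg/L
LD = Vd × ΔC / F = 402.0 × 4.100 / 0.84 = 1962 mg

1960 mg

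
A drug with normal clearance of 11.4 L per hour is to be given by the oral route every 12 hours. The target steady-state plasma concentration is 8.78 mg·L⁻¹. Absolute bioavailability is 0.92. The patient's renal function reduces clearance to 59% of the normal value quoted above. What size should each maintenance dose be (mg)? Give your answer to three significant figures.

Patient clearance = 0.59 × 11.40 = 6.726 L/h
At steady state, dose per interval replaces the amount cleared in that interval: F·D/τ = CL·Css.
D = CL × Css × τ / F = 6.726 × 8.78 × 12 / 0.92 = 770.3 mg

770 mg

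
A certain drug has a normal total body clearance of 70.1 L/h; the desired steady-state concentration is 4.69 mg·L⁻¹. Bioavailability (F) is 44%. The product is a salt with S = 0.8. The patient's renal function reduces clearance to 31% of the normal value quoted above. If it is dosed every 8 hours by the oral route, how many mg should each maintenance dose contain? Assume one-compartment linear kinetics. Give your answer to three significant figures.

2320 mg

Patient clearance = 0.31 × 70.10 = 21.73 L/h
At steady state, dose per interval replaces the amount cleared in that interval: F·S·D/τ = CL·Css.
D = CL × Css × τ / F / S = 21.73 × 4.69 × 8 / 0.44 / 0.8 = 2316 mg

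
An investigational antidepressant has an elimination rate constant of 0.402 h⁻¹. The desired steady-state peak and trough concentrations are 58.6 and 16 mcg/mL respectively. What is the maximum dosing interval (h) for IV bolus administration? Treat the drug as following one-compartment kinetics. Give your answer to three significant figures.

3.23 h

Between IV bolus doses, concentration decays as C = C₀·e^(−kτ), so C_peak/C_trough = e^(kτ).
τ_max = ln(C_peak/C_trough) / k = ln(58.6/16) / 0.4020 = 1.298 / 0.4020 = 3.229 h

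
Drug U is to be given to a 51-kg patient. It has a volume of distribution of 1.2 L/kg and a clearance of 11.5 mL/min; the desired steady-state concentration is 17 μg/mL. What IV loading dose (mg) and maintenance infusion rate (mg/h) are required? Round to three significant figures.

Total Vd = 1.2 × 51 = 61.20 L
Loading: fill Vd to C_target → 61.20 L × 17 mg/L = 1040 mg
CL = 11.5 mL/min × 60/1000 = 0.6900 L/h
Infusion rate = 0.6900 L/h × 17 mg/L = 11.73 mg/h

(a) 1040 mg; (b) 11.7 mg/h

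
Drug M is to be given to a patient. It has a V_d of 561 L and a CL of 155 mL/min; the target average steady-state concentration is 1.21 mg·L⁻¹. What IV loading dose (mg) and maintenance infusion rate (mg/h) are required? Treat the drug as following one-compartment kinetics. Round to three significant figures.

(a) 679 mg; (b) 11.3 mg/h

LD = Vd · C_target = 561.0 × 1.21 = 678.8 mg
Convert clearance: 155 mL/min × 60 min/h ÷ 1000 mL/L = 9.300 L/h
Infusion rate = 9.300 L/h × 1.21 mg/L = 11.25 mg/h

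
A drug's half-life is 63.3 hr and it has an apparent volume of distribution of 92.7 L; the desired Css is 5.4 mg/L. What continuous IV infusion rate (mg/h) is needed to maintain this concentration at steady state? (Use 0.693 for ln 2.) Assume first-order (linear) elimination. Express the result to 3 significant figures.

k = 0.693/63.3 = 0.01095 h⁻¹, so CL = k·Vd = 0.01095 × 92.70 = 1.015 L/h
Infusion rate = CL × Css = 1.015 × 5.4 = 5.481 mg/h

5.48 mg/h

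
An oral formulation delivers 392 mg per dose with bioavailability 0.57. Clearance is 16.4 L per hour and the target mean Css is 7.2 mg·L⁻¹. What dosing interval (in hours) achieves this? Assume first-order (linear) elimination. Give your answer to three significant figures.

F·D/τ = CL·Css → τ = F·D / (CL·Css).
τ = 0.57 × 392 / (16.4 × 7.2) = 1.892 h

1.89 h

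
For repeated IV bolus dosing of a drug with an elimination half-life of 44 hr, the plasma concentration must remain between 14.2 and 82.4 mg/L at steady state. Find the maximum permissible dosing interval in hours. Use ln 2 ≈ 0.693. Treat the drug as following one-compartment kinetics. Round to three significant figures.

112 h

k = 0.693 / t½ = 0.693 / 44 = 0.01575 h⁻¹
Between IV bolus doses, concentration decays as C = C₀·e^(−kτ), so C_peak/C_trough = e^(kτ).
τ_max = ln(C_peak/C_trough) / k = ln(82.4/14.2) / 0.01575 = 1.758 / 0.01575 = 111.6 h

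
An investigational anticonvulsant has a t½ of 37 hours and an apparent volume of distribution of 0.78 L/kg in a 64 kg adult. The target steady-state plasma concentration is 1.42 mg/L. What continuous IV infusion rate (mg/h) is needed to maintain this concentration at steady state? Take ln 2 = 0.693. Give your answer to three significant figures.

Vd = 0.78 L/kg × 64 kg = 49.92 L
k = 0.693/37 = 0.01873 h⁻¹, so CL = k·Vd = 0.01873 × 49.92 = 0.9350 L/h
Infusion rate = CL × Css = 0.9350 × 1.42 = 1.328 mg/h

1.33 mg/h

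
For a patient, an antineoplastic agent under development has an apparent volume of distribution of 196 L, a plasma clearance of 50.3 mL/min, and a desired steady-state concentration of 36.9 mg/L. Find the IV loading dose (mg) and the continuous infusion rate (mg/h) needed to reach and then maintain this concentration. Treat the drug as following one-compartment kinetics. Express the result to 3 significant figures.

(a) 7230 mg; (b) 111 mg/h

LD = Vd · C_target = 196.0 × 36.9 = 7232 mg
Convert clearance: 50.3 mL/min × 60 min/h ÷ 1000 mL/L = 3.018 L/h
Infusion rate = 3.018 L/h × 36.9 mg/L = 111.4 mg/h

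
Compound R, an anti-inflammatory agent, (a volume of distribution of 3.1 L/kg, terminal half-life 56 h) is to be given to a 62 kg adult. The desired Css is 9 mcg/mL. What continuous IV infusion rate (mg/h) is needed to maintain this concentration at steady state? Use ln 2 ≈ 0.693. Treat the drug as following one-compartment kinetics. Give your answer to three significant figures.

21.4 mg/h

Vd = 3.1 L/kg × 62 kg = 192.2 L
CL = ln 2 · Vd / t½ = 0.693 × 192.2 / 56 = 2.378 L/h
Infusion rate = CL × Css = 2.378 × 9 = 21.40 mg/h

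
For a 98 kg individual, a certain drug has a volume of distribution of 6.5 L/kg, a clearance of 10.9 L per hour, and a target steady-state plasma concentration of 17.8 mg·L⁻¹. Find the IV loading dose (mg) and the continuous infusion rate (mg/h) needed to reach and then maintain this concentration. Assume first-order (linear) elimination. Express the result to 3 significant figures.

(a) 11300 mg; (b) 194 mg/h

Vd = 6.5 L/kg × 98 kg = 637.0 L
Loading: fill Vd to C_target → 637.0 L × 17.8 mg/L = 11340 mg
Infusion rate = 10.90 L/h × 17.8 mg/L = 194.0 mg/h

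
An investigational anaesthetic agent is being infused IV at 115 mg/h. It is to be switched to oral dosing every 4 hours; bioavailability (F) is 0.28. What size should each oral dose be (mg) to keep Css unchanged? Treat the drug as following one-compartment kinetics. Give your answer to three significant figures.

1640 mg

To maintain the same Css, the systemic dosing rate must be unchanged: F·D/τ = infusion rate.
D = rate × τ / F = 115 × 4 / 0.28 = 1643 mg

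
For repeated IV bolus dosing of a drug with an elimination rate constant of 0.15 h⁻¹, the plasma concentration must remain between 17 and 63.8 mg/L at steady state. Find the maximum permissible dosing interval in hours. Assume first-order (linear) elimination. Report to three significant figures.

8.82 h

Between IV bolus doses, concentration decays as C = C₀·e^(−kτ), so C_peak/C_trough = e^(kτ).
τ_max = ln(C_peak/C_trough) / k = ln(63.8/17) / 0.1500 = 1.323 / 0.1500 = 8.820 h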